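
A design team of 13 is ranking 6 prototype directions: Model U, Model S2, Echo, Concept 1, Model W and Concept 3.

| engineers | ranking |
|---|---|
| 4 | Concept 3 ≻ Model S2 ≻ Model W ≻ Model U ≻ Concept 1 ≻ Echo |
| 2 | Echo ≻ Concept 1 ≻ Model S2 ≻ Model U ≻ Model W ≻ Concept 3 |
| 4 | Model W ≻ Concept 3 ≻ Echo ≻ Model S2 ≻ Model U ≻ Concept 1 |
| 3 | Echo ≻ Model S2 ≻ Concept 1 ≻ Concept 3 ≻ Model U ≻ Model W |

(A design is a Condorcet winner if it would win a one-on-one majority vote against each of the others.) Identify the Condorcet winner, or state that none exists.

Concept 3

Check each pair by majority over 13 ballots:
Model U vs Model S2: 0 for Model U, 13 for Model S2 — Model S2 by 13–0.
Model U vs Echo: 4 to 9, Echo.
Model U vs Concept 1: Model U preferred on 4+4 = 8 ballots; Model U wins 8–5.
Model U vs Model W: 5 to 8, Model W.
Model U vs Concept 3: 2 to 11, Concept 3.
Model S2 vs Echo: 4 to 9, Echo.
Model S2 vs Concept 1: Model S2 preferred on 4+4+3 = 11 ballots; Model S2 wins 11–2.
Model S2 vs Model W: 4+2+3 = 9 for Model S2, 4 for Model W — Model S2 by 9–4.
Model S2 vs Concept 3: Model S2 is ranked higher on 2+3 = 5 ballots, Concept 3 on 8. Concept 3 wins 8–5.
Echo vs Concept 1: 9 to 4, Echo.
Echo vs Model W: Echo is ranked higher on 2+3 = 5 ballots, Model W on 8. Model W wins 8–5.
Echo vs Concept 3: 5 to 8, Concept 3.
Concept 1 vs Model W: 5 to 8, Model W.
Concept 1 vs Concept 3: 5 to 8, Concept 3.
Model W vs Concept 3: Model W is ranked higher on 2+4 = 6 ballots, Concept 3 on 7. Concept 3 wins 7–6.
Concept 3 defeats every rival head-to-head and is the Condorcet winner.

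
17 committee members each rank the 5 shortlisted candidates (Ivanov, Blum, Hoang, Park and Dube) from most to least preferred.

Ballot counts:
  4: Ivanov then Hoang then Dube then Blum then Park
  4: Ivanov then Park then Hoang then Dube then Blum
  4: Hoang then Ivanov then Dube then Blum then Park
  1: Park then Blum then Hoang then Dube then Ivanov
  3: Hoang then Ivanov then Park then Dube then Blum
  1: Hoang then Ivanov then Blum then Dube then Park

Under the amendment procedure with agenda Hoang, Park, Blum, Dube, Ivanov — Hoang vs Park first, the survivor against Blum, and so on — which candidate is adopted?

Hoang

Round 1: Hoang vs Park — 12–5, Hoang advances.
Round 2: Hoang vs Blum — 16–1, Hoang advances.
Round 3: Hoang vs Dube — 17–0, Hoang advances.
Round 4: Hoang vs Ivanov — 9–8, Hoang advances.
The agenda winner is Hoang.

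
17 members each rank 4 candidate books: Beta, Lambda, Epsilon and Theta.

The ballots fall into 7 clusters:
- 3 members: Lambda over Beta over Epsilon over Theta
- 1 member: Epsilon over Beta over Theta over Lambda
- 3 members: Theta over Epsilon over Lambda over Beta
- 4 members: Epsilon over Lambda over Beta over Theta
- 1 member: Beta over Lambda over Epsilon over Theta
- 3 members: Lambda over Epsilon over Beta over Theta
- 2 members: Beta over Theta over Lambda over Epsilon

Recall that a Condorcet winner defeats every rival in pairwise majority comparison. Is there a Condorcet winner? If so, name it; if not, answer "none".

Head-to-head results (17 members):
Beta vs Lambda: Beta is ranked higher on 1+1+2 = 4 ballots, Lambda on 13. Lambda wins 13–4.
Beta vs Epsilon: 3+1+2 = 6 for Beta, 11 for Epsilon — Epsilon by 11–6.
Beta vs Theta: 3+1+4+1+3+2 = 14 for Beta, 3 for Theta — Beta by 14–3.
Lambda vs Epsilon: 3+1+3+2 = 9 for Lambda, 8 for Epsilon — Lambda by 9–8.
Lambda vs Theta: 11 to 6, Lambda.
Epsilon vs Theta: Epsilon preferred on 3+1+4+1+3 = 12 ballots; Epsilon wins 12–5.
Lambda wins every pairwise contest, so Lambda is the Condorcet winner.

Lambda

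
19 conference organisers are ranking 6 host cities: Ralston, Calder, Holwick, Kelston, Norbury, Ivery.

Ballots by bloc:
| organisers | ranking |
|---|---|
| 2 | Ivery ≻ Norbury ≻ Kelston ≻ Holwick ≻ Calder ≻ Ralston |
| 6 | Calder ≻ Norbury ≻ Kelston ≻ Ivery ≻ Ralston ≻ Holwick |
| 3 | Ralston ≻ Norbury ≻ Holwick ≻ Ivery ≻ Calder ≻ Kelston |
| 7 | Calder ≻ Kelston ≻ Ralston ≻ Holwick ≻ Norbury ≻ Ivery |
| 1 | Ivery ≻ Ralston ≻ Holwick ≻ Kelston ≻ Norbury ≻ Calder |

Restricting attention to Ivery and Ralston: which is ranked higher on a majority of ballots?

Ballots ranking Ivery above Ralston: 2 + 6 + 1 = 9.
Ballots ranking Ralston above Ivery: 19 − 9 = 10.
Ralston wins the head-to-head 10–9.

Ralston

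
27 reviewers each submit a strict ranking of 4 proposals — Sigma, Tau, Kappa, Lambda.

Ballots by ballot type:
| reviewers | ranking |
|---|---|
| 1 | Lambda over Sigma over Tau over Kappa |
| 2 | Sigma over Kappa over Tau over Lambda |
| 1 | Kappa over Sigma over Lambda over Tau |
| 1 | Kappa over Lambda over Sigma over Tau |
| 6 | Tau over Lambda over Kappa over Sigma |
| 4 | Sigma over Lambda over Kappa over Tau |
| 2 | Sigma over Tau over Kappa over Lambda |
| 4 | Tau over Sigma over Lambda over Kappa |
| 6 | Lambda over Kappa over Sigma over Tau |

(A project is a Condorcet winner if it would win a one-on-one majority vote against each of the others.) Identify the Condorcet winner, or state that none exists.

none

Check each pair by majority over 27 ballots:
Sigma–Tau: Sigma 17–10.
Sigma vs Kappa: Kappa wins 14–13.
Sigma–Lambda: Lambda 14–13.
Tau vs Kappa: Kappa, 14–13.
Tau–Lambda: Tau 14–13.
Kappa–Lambda: Lambda 21–6.
Each project drops at least one matchup (Sigma loses to Kappa; Tau loses to Sigma; Kappa loses to Lambda; Lambda loses to Tau); the cycle Sigma beats Tau beats Lambda beats Sigma rules out a Condorcet winner.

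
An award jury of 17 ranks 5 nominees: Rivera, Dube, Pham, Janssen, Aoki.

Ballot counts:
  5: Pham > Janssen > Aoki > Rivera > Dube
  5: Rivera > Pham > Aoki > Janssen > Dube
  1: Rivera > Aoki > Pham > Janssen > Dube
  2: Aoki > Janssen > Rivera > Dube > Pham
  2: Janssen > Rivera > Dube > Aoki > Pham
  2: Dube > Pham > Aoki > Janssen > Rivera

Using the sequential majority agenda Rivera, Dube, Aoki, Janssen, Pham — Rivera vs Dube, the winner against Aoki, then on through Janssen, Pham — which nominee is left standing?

Round 1: Rivera vs Dube — 15–2, Rivera advances.
Round 2: Rivera vs Aoki — 8–9, Aoki advances.
Round 3: Aoki vs Janssen — 10–7, Aoki advances.
Round 4: Aoki vs Pham — 5–12, Pham advances.
Pham survives the agenda.

Pham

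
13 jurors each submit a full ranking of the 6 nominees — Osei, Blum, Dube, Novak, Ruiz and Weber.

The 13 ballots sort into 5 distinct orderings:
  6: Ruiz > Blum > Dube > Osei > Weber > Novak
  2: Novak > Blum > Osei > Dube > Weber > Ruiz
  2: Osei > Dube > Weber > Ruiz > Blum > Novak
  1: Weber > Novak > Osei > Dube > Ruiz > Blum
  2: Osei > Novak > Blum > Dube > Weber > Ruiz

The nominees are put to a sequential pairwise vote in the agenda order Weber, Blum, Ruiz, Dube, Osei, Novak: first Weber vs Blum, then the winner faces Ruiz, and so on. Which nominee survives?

Osei

Round 1: Weber vs Blum — 3–10, Blum advances.
Round 2: Blum vs Ruiz — 4–9, Ruiz advances.
Round 3: Ruiz vs Dube — 6–7, Dube advances.
Round 4: Dube vs Osei — 6–7, Osei advances.
Round 5: Osei vs Novak — 10–3, Osei advances.
The agenda winner is Osei.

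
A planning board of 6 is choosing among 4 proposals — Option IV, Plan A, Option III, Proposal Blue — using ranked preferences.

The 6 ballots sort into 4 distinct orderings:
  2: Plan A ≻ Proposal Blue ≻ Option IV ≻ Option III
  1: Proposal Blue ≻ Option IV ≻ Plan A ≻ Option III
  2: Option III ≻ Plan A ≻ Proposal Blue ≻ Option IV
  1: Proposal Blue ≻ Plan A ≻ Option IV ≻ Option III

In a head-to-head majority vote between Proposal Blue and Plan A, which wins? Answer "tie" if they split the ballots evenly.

Plan A

Ballots ranking Proposal Blue above Plan A: 1 + 1 = 2.
Ballots ranking Plan A above Proposal Blue: 6 − 2 = 4.
Plan A wins the head-to-head 4–2.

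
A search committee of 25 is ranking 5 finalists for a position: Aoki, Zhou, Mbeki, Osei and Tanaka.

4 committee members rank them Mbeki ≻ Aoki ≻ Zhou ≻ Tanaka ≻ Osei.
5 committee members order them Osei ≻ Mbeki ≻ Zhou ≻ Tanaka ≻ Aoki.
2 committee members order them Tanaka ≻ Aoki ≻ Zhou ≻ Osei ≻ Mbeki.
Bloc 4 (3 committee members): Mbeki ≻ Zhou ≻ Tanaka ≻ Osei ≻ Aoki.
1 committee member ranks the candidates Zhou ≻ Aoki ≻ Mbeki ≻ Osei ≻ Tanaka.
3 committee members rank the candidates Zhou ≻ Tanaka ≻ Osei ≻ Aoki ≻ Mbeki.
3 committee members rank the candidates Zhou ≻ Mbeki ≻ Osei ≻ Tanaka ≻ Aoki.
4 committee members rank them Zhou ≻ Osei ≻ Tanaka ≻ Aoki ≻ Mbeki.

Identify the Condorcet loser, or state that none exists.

Pairwise majorities:
Aoki vs Zhou: 6 to 19, Zhou.
Aoki vs Mbeki: Mbeki wins 15–10.
Aoki–Osei: Osei 18–7.
Aoki–Tanaka: Tanaka 20–5.
Zhou vs Mbeki: 2+1+3+3+4 = 13 for Zhou, 12 for Mbeki — Zhou by 13–12.
Zhou vs Osei: Zhou, 20–5.
Zhou vs Tanaka: Zhou, 23–2.
Mbeki vs Osei: 11 to 14, Osei.
Mbeki vs Tanaka: Mbeki is ranked higher on 4+5+3+1+3 = 16 ballots, Tanaka on 9. Mbeki wins 16–9.
Osei vs Tanaka: Osei preferred on 5+1+3+4 = 13 ballots; Osei wins 13–12.
Only Aoki has no wins; Aoki is the Condorcet loser.

Aoki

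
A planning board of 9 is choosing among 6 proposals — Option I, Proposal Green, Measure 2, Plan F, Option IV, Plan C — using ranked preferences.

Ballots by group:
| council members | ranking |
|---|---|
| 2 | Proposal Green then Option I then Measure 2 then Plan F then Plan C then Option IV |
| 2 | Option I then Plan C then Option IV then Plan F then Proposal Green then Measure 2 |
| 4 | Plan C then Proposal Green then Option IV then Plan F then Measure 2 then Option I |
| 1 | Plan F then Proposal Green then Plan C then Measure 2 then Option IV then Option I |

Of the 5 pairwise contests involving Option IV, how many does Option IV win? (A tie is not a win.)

Option IV against each rival (9 council members):
Option IV vs Option I: 5 to 4, Option IV.
Option IV vs Proposal Green: Proposal Green wins 7–2.
Option IV vs Measure 2: Option IV wins 6–3.
Option IV vs Plan F: Option IV preferred on 2+4 = 6 ballots; Option IV wins 6–3.
Option IV vs Plan C: Option IV preferred on 0 ballots; Plan C wins 9–0.
Option IV beats Option I, Measure 2, Plan F; loses to Proposal Green, Plan C — 3 pairwise wins.

3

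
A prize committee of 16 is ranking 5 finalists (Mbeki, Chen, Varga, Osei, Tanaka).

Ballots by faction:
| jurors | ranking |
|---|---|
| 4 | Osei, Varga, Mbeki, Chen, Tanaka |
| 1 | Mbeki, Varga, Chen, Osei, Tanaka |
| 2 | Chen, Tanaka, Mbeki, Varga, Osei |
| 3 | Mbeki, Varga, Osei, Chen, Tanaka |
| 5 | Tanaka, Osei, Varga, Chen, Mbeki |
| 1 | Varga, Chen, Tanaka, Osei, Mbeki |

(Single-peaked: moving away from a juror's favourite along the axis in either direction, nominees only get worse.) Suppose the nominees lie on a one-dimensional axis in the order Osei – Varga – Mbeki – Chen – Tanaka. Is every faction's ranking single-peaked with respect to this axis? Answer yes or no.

Axis positions: Osei=1, Varga=2, Mbeki=3, Chen=4, Tanaka=5.
Faction 1 (peak Osei at position 1): ranking walks positions 1-2-3-4-5, expanding outward from the peak — single-peaked.
Faction 2 (peak Mbeki at position 3): ranking walks positions 3-2-4-1-5, expanding outward from the peak — single-peaked.
Faction 3 (peak Chen at position 4): ranking walks positions 4-5-3-2-1, expanding outward from the peak — single-peaked.
Faction 4 (peak Mbeki at position 3): ranking walks positions 3-2-1-4-5, expanding outward from the peak — single-peaked.
Faction 5: ranking walks positions 5-1-2-4-3; Osei is ranked above Chen even though Chen lies between Osei and the peak Tanaka on the axis — preferences dip and rise again. Not single-peaked.
Faction 6: ranking walks positions 2-4-5-1-3; Chen is ranked above Mbeki even though Mbeki lies between Chen and the peak Varga on the axis — preferences dip and rise again. Not single-peaked.
Faction 5 violates single-peakedness, so the profile is not single-peaked on this axis.

no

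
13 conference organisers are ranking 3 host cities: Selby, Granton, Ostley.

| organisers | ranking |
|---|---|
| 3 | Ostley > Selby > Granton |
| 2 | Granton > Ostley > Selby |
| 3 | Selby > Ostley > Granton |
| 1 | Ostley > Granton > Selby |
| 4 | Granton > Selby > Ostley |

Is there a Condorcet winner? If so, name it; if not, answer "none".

Pairwise majorities:
Selby vs Granton: Granton wins 7–6.
Selby vs Ostley: Selby wins 7–6.
Granton–Ostley: Ostley 7–6.
Every city loses at least once (Selby loses to Granton; Granton loses to Ostley; Ostley loses to Selby). The majority relation contains the cycle Selby beats Ostley beats Granton beats Selby, so there is no Condorcet winner.

none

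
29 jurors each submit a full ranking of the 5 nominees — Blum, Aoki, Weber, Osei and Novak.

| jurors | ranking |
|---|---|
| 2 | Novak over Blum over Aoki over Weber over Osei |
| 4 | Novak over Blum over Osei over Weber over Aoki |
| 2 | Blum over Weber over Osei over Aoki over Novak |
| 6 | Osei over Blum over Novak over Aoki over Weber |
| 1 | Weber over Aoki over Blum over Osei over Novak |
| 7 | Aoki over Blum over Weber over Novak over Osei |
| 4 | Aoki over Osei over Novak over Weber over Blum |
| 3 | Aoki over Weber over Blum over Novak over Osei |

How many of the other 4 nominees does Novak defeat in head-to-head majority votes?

2

Novak against each rival (29 jurors):
Novak vs Blum: Novak preferred on 2+4+4 = 10 ballots; Blum wins 19–10.
Novak vs Aoki: Novak preferred on 2+4+6 = 12 ballots; Aoki wins 17–12.
Novak vs Weber: 2+4+6+4 = 16 for Novak, 13 for Weber — Novak by 16–13.
Novak vs Osei: Novak wins 16–13.
Novak beats Weber, Osei; loses to Blum, Aoki — 2 pairwise wins.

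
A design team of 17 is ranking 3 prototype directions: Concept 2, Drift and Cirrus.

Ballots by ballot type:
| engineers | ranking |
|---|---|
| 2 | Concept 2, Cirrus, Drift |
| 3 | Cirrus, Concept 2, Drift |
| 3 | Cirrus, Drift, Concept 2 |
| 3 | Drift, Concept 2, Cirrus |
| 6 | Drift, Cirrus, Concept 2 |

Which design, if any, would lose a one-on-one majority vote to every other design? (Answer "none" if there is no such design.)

Pairwise majorities:
Concept 2–Drift: Drift 12–5.
Concept 2–Cirrus: Cirrus 12–5.
Drift–Cirrus: Drift 9–8.
Only Concept 2 has no wins; Concept 2 is the Condorcet loser.

Concept 2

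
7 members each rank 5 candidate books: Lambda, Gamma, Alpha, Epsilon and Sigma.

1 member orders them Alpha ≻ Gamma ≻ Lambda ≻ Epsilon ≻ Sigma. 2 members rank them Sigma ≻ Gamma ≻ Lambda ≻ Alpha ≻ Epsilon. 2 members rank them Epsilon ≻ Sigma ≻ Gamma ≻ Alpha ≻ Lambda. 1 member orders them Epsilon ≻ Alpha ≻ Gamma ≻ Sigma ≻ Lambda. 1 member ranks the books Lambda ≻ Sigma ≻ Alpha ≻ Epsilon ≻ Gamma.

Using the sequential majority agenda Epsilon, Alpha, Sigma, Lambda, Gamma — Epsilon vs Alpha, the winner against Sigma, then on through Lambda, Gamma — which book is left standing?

Sigma

Round 1: Epsilon vs Alpha — 3–4, Alpha advances.
Round 2: Alpha vs Sigma — 2–5, Sigma advances.
Round 3: Sigma vs Lambda — 5–2, Sigma advances.
Round 4: Sigma vs Gamma — 5–2, Sigma advances.
The agenda winner is Sigma.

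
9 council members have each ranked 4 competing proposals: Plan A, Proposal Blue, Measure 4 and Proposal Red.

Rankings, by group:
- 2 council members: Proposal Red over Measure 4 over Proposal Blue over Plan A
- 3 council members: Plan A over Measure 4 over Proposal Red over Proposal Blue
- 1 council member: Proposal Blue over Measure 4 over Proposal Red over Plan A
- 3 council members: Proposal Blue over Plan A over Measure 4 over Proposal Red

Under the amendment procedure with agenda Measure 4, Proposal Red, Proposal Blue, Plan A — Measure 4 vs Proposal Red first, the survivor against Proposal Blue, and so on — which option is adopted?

Round 1: Measure 4 vs Proposal Red — 7–2, Measure 4 advances.
Round 2: Measure 4 vs Proposal Blue — 5–4, Measure 4 advances.
Round 3: Measure 4 vs Plan A — 3–6, Plan A advances.
The agenda winner is Plan A.

Plan A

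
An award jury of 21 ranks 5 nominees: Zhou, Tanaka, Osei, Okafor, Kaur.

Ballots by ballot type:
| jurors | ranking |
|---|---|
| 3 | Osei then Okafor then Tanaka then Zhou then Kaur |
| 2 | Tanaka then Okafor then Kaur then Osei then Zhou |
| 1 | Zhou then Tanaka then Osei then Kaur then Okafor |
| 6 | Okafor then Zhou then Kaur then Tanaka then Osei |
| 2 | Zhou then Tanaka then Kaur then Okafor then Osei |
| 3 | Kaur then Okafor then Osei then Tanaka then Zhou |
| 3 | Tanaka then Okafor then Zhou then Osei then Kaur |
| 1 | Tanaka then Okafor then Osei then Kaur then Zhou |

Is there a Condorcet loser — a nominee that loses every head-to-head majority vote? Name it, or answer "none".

Osei

Head-to-head results (21 jurors):
Zhou vs Tanaka: Tanaka wins 12–9.
Zhou vs Osei: Zhou wins 12–9.
Zhou–Okafor: Okafor 18–3.
Zhou vs Kaur: Zhou preferred on 3+1+6+2+3 = 15 ballots; Zhou wins 15–6.
Tanaka vs Osei: Tanaka preferred on 2+1+6+2+3+1 = 15 ballots; Tanaka wins 15–6.
Tanaka vs Okafor: Tanaka preferred on 2+1+2+3+1 = 9 ballots; Okafor wins 12–9.
Tanaka vs Kaur: Tanaka preferred on 3+2+1+2+3+1 = 12 ballots; Tanaka wins 12–9.
Osei vs Okafor: Okafor wins 17–4.
Osei vs Kaur: Kaur wins 13–8.
Okafor vs Kaur: Okafor preferred on 3+2+6+3+1 = 15 ballots; Okafor wins 15–6.
Osei is beaten in every head-to-head and is the Condorcet loser.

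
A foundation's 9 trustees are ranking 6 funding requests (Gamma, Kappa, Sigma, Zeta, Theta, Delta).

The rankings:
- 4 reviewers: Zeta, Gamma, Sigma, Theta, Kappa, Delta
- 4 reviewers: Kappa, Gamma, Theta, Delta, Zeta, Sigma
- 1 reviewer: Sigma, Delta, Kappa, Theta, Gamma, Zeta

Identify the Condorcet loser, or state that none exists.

none

Head-to-head results (9 reviewers):
Gamma vs Kappa: 4 to 5, Kappa.
Gamma vs Sigma: 8 to 1, Gamma.
Gamma vs Zeta: 5 to 4, Gamma.
Gamma vs Theta: 8 to 1, Gamma.
Gamma–Delta: Gamma 8–1.
Kappa vs Sigma: 4 for Kappa, 5 for Sigma — Sigma by 5–4.
Kappa vs Zeta: Kappa wins 5–4.
Kappa vs Theta: Kappa wins 5–4.
Kappa–Delta: Kappa 8–1.
Sigma–Zeta: Zeta 8–1.
Sigma–Theta: Sigma 5–4.
Sigma vs Delta: Sigma preferred on 4+1 = 5 ballots; Sigma wins 5–4.
Zeta–Theta: Theta 5–4.
Zeta vs Delta: Zeta is ranked higher on 4 ballots, Delta on 5. Delta wins 5–4.
Theta vs Delta: Theta wins 8–1.
Every project wins at least one matchup (Gamma beats Sigma; Kappa beats Gamma; Sigma beats Kappa; Zeta beats Sigma; Theta beats Zeta; Delta beats Zeta), so there is no Condorcet loser.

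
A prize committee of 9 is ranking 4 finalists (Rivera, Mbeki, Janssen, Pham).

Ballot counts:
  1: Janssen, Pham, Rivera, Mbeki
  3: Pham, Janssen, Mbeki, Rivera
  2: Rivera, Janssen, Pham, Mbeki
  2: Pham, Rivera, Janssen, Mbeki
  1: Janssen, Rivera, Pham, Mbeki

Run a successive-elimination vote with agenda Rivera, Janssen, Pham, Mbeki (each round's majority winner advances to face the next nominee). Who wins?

Round 1: Rivera vs Janssen — 4–5, Janssen advances.
Round 2: Janssen vs Pham — 4–5, Pham advances.
Round 3: Pham vs Mbeki — 9–0, Pham advances.
The agenda winner is Pham.

Pham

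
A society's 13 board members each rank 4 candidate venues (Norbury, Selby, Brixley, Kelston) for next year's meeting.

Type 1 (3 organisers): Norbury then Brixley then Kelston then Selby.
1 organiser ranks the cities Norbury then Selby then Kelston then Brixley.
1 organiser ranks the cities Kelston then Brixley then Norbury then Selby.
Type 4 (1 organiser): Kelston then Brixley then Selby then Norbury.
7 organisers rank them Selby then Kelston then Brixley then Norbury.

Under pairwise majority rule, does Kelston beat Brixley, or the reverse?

Kelston

Ballots ranking Kelston above Brixley: 1 + 1 + 1 + 7 = 10.
Ballots ranking Brixley above Kelston: 13 − 10 = 3.
Kelston wins the head-to-head 10–3.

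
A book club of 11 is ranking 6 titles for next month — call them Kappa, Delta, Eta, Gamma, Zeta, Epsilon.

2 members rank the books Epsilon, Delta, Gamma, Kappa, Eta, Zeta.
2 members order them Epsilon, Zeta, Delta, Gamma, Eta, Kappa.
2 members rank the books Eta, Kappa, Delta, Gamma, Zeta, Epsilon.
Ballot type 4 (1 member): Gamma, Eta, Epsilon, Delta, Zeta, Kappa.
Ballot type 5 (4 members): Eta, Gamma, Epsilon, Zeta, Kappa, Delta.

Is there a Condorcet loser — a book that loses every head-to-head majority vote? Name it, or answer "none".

none

Head-to-head results (11 members):
Kappa vs Delta: Kappa wins 6–5.
Kappa vs Eta: Eta wins 9–2.
Kappa vs Gamma: Kappa is ranked higher on 2 ballots, Gamma on 9. Gamma wins 9–2.
Kappa–Zeta: Zeta 7–4.
Kappa vs Epsilon: Kappa is ranked higher on 2 ballots, Epsilon on 9. Epsilon wins 9–2.
Delta vs Eta: Delta preferred on 2+2 = 4 ballots; Eta wins 7–4.
Delta vs Gamma: Delta, 6–5.
Delta–Zeta: Zeta 6–5.
Delta vs Epsilon: Delta preferred on 2 ballots; Epsilon wins 9–2.
Eta vs Gamma: 2+4 = 6 for Eta, 5 for Gamma — Eta by 6–5.
Eta vs Zeta: Eta, 9–2.
Eta vs Epsilon: Eta, 7–4.
Gamma vs Zeta: Gamma wins 9–2.
Gamma vs Epsilon: Gamma wins 7–4.
Zeta vs Epsilon: Zeta preferred on 2 ballots; Epsilon wins 9–2.
No book is winless: Kappa beats Delta; Delta beats Gamma; Eta beats Kappa; Gamma beats Kappa; Zeta beats Kappa; Epsilon beats Kappa. There is no Condorcet loser.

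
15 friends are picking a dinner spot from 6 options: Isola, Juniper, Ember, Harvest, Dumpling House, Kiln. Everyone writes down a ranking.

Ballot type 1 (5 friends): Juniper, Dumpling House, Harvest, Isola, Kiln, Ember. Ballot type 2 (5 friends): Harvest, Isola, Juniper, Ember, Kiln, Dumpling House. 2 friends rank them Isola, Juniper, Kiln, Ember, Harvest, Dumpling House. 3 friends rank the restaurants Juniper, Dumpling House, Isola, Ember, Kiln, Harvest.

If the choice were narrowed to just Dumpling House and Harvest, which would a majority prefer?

Dumpling House

Ballots ranking Dumpling House above Harvest: 5 + 3 = 8.
Ballots ranking Harvest above Dumpling House: 15 − 8 = 7.
Dumpling House wins the head-to-head 8–7.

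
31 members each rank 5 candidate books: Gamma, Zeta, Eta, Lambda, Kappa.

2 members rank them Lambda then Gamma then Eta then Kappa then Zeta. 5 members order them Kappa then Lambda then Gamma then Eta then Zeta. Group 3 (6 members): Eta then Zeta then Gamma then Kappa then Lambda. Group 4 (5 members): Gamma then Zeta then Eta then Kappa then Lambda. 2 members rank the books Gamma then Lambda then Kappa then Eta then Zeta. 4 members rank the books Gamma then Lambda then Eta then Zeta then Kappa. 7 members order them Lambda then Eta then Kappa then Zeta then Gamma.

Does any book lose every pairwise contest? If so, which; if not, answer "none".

Zeta

Pairwise majorities:
Gamma vs Zeta: Gamma wins 18–13.
Gamma vs Eta: Gamma wins 18–13.
Gamma vs Lambda: Gamma preferred on 6+5+2+4 = 17 ballots; Gamma wins 17–14.
Gamma vs Kappa: Gamma wins 19–12.
Zeta vs Eta: 5 to 26, Eta.
Zeta vs Lambda: Zeta is ranked higher on 6+5 = 11 ballots, Lambda on 20. Lambda wins 20–11.
Zeta vs Kappa: Kappa wins 16–15.
Eta–Lambda: Lambda 20–11.
Eta vs Kappa: Eta, 24–7.
Lambda vs Kappa: 2+2+4+7 = 15 for Lambda, 16 for Kappa — Kappa by 16–15.
Only Zeta has no wins; Zeta is the Condorcet loser.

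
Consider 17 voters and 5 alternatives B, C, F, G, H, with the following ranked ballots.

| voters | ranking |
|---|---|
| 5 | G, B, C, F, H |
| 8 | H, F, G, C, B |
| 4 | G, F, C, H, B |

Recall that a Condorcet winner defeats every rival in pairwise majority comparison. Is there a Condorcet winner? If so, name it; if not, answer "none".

G

Pairwise majorities:
B–C: C 12–5.
B vs F: F wins 12–5.
B–G: G 17–0.
B–H: H 12–5.
C vs F: F wins 12–5.
C vs G: G, 17–0.
C vs H: C, 9–8.
F–G: G 9–8.
F–H: F 9–8.
G–H: G 9–8.
G beats each of B, C, F, H — G is the Condorcet winner.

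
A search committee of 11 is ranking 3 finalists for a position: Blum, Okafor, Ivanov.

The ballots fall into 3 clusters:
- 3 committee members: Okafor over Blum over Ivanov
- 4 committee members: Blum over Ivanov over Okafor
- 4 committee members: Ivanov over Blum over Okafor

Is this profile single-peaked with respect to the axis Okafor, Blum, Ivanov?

Axis positions: Okafor=1, Blum=2, Ivanov=3.
Cluster 1 (peak Okafor at position 1): ranking walks positions 1-2-3, expanding outward from the peak — single-peaked.
Cluster 2 (peak Blum at position 2): ranking walks positions 2-3-1, expanding outward from the peak — single-peaked.
Cluster 3 (peak Ivanov at position 3): ranking walks positions 3-2-1, expanding outward from the peak — single-peaked.
Every ranking is single-peaked on this axis.

yes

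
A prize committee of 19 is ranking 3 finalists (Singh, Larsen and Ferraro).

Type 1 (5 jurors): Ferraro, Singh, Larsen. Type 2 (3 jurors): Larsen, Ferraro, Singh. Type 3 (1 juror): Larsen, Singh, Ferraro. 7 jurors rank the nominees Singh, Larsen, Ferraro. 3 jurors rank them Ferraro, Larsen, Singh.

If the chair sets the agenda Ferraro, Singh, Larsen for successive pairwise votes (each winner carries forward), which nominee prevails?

Round 1: Ferraro vs Singh — 11–8, Ferraro advances.
Round 2: Ferraro vs Larsen — 8–11, Larsen advances.
Larsen survives the agenda.

Larsen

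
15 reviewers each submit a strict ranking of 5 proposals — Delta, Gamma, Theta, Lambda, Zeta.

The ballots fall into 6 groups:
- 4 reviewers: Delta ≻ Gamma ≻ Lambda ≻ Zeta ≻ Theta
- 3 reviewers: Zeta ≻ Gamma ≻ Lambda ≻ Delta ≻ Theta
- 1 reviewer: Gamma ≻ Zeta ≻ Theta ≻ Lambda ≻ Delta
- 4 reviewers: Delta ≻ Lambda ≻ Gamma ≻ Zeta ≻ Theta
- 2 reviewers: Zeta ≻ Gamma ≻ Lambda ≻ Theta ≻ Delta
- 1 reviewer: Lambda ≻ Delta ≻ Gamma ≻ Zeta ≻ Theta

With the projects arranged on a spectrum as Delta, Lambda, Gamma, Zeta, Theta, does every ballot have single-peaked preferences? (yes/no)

Axis positions: Delta=1, Lambda=2, Gamma=3, Zeta=4, Theta=5.
Group 1: ranking walks positions 1-3-2-4-5; Gamma is ranked above Lambda even though Lambda lies between Gamma and the peak Delta on the axis — preferences dip and rise again. Not single-peaked.
Group 2 (peak Zeta at position 4): ranking walks positions 4-3-2-1-5, expanding outward from the peak — single-peaked.
Group 3 (peak Gamma at position 3): ranking walks positions 3-4-5-2-1, expanding outward from the peak — single-peaked.
Group 4 (peak Delta at position 1): ranking walks positions 1-2-3-4-5, expanding outward from the peak — single-peaked.
Group 5 (peak Zeta at position 4): ranking walks positions 4-3-2-5-1, expanding outward from the peak — single-peaked.
Group 6 (peak Lambda at position 2): ranking walks positions 2-1-3-4-5, expanding outward from the peak — single-peaked.
Group 1 violates single-peakedness, so the profile is not single-peaked on this axis.

no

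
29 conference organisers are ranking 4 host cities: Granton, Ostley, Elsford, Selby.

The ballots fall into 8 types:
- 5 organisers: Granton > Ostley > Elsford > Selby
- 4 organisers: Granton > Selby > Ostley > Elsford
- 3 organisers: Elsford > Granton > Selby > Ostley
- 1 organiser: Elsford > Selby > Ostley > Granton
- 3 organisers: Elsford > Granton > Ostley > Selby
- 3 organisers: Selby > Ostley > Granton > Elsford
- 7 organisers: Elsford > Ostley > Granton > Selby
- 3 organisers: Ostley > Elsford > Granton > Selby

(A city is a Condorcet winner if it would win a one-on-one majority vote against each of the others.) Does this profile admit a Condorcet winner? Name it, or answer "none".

Check each pair by majority over 29 ballots:
Granton vs Ostley: Granton, 15–14.
Granton–Elsford: Elsford 17–12.
Granton–Selby: Granton 25–4.
Ostley vs Elsford: Ostley, 15–14.
Ostley vs Selby: Ostley, 18–11.
Elsford vs Selby: Elsford, 22–7.
Each city drops at least one matchup (Granton loses to Elsford; Ostley loses to Granton; Elsford loses to Ostley; Selby loses to Granton); the cycle Granton > Ostley > Elsford > Granton rules out a Condorcet winner.

none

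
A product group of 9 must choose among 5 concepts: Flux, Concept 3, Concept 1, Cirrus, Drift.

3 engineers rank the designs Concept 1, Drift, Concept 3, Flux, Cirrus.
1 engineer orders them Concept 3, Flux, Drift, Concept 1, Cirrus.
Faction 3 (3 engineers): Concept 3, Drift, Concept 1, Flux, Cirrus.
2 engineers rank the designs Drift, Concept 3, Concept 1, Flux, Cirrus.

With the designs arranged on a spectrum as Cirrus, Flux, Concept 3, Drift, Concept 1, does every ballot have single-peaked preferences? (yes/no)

yes

Axis positions: Cirrus=1, Flux=2, Concept 3=3, Drift=4, Concept 1=5.
Faction 1 (peak Concept 1 at position 5): ranking walks positions 5-4-3-2-1, expanding outward from the peak — single-peaked.
Faction 2 (peak Concept 3 at position 3): ranking walks positions 3-2-4-5-1, expanding outward from the peak — single-peaked.
Faction 3 (peak Concept 3 at position 3): ranking walks positions 3-4-5-2-1, expanding outward from the peak — single-peaked.
Faction 4 (peak Drift at position 4): ranking walks positions 4-3-5-2-1, expanding outward from the peak — single-peaked.
Every ranking is single-peaked on this axis.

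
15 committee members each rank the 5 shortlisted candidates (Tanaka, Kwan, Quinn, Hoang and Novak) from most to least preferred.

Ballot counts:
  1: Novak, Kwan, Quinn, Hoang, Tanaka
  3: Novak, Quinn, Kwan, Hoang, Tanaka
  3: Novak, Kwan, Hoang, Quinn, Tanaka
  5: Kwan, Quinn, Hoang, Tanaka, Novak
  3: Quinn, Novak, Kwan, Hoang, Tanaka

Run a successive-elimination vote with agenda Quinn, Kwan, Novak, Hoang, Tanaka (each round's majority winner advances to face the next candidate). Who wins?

Novak

Round 1: Quinn vs Kwan — 6–9, Kwan advances.
Round 2: Kwan vs Novak — 5–10, Novak advances.
Round 3: Novak vs Hoang — 10–5, Novak advances.
Round 4: Novak vs Tanaka — 10–5, Novak advances.
Novak survives the agenda.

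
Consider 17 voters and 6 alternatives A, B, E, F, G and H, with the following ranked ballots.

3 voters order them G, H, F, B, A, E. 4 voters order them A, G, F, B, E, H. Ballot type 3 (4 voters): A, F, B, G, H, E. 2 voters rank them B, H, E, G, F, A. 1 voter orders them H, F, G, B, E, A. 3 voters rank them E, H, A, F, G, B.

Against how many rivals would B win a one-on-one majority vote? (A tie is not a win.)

2

B against each rival (17 voters):
B vs A: B is ranked higher on 3+2+1 = 6 ballots, A on 11. A wins 11–6.
B vs E: B, 14–3.
B vs F: 2 to 15, F.
B–G: G 11–6.
B vs H: 4+4+2 = 10 for B, 7 for H — B by 10–7.
B beats E, H; loses to A, F, G — 2 pairwise wins.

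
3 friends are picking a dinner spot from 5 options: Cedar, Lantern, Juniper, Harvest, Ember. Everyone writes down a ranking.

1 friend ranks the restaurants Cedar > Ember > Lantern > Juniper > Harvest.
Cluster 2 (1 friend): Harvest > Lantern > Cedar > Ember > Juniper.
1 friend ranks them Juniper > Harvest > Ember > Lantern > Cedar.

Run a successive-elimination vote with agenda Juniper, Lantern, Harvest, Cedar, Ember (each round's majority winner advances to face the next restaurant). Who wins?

Harvest

Round 1: Juniper vs Lantern — 1–2, Lantern advances.
Round 2: Lantern vs Harvest — 1–2, Harvest advances.
Round 3: Harvest vs Cedar — 2–1, Harvest advances.
Round 4: Harvest vs Ember — 2–1, Harvest advances.
Harvest survives the agenda.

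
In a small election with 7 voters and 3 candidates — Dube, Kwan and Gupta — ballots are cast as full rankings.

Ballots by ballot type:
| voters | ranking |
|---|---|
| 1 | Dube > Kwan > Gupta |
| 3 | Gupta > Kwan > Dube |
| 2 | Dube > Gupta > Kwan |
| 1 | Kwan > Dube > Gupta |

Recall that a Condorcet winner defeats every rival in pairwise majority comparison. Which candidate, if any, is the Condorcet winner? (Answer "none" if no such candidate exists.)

none

Head-to-head results (7 voters):
Dube vs Kwan: 1+2 = 3 for Dube, 4 for Kwan — Kwan by 4–3.
Dube vs Gupta: 4 to 3, Dube.
Kwan vs Gupta: Kwan is ranked higher on 1+1 = 2 ballots, Gupta on 5. Gupta wins 5–2.
No candidate is unbeaten: Dube loses to Kwan; Kwan loses to Gupta; Gupta loses to Dube. In particular Dube → Gupta → Kwan → Dube is a majority cycle — no Condorcet winner exists.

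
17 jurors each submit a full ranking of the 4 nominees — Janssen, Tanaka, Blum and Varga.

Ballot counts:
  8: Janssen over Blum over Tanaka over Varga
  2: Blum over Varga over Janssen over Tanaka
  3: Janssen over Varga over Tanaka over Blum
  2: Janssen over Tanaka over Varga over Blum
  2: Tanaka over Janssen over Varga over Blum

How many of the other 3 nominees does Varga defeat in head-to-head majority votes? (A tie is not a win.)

0

Varga against each rival (17 jurors):
Varga vs Janssen: 2 to 15, Janssen.
Varga–Tanaka: Tanaka 12–5.
Varga vs Blum: Blum wins 10–7.
Varga beats no one; loses to Janssen, Tanaka, Blum — 0 pairwise wins.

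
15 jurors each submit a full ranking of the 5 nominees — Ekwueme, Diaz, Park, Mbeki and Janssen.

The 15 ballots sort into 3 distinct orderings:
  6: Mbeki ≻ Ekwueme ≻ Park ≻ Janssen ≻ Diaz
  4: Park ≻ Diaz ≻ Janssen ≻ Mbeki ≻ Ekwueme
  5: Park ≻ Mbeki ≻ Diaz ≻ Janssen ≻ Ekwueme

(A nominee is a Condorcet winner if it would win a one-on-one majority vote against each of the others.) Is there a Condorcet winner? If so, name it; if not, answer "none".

Park

Pairwise majorities:
Ekwueme vs Diaz: Diaz wins 9–6.
Ekwueme vs Park: Ekwueme is ranked higher on 6 ballots, Park on 9. Park wins 9–6.
Ekwueme–Mbeki: Mbeki 15–0.
Ekwueme vs Janssen: Janssen, 9–6.
Diaz–Park: Park 15–0.
Diaz vs Mbeki: 4 to 11, Mbeki.
Diaz vs Janssen: Diaz wins 9–6.
Park vs Mbeki: Park preferred on 4+5 = 9 ballots; Park wins 9–6.
Park vs Janssen: Park wins 15–0.
Mbeki–Janssen: Mbeki 11–4.
Park defeats every rival head-to-head and is the Condorcet winner.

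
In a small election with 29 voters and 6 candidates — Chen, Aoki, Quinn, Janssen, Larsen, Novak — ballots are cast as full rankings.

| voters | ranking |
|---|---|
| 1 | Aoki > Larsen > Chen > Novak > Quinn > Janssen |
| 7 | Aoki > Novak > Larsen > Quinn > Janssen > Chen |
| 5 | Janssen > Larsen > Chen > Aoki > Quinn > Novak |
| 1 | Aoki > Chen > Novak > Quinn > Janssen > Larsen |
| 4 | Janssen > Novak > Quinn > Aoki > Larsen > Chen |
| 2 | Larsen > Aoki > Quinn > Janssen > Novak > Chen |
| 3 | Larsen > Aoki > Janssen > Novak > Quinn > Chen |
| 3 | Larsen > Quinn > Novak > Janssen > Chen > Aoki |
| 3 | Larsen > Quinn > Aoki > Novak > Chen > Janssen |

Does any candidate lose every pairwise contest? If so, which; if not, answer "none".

Chen

Head-to-head results (29 voters):
Chen–Aoki: Aoki 21–8.
Chen vs Quinn: Quinn wins 22–7.
Chen vs Janssen: Janssen, 24–5.
Chen vs Larsen: Chen preferred on 1 ballot; Larsen wins 28–1.
Chen–Novak: Novak 22–7.
Aoki–Quinn: Aoki 19–10.
Aoki vs Janssen: Aoki is ranked higher on 1+7+1+2+3+3 = 17 ballots, Janssen on 12. Aoki wins 17–12.
Aoki vs Larsen: 13 to 16, Larsen.
Aoki vs Novak: Aoki is ranked higher on 22 ballots, Novak on 7. Aoki wins 22–7.
Quinn–Janssen: Quinn 17–12.
Quinn vs Larsen: 1+4 = 5 for Quinn, 24 for Larsen — Larsen by 24–5.
Quinn vs Novak: 5+2+3+3 = 13 for Quinn, 16 for Novak — Novak by 16–13.
Janssen–Larsen: Larsen 19–10.
Janssen vs Novak: Novak, 15–14.
Larsen vs Novak: 17 to 12, Larsen.
Chen is beaten in every head-to-head and is the Condorcet loser.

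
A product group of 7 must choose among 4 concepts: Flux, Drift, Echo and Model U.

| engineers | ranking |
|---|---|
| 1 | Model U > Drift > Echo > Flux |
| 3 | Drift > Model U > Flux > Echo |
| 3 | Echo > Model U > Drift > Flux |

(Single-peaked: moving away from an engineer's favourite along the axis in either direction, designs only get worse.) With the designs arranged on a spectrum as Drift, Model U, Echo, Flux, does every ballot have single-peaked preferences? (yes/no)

no

Axis positions: Drift=1, Model U=2, Echo=3, Flux=4.
Ballot type 1 (peak Model U at position 2): ranking walks positions 2-1-3-4, expanding outward from the peak — single-peaked.
Ballot type 2: ranking walks positions 1-2-4-3; Flux is ranked above Echo even though Echo lies between Flux and the peak Drift on the axis — preferences dip and rise again. Not single-peaked.
Ballot type 3 (peak Echo at position 3): ranking walks positions 3-2-1-4, expanding outward from the peak — single-peaked.
Ballot type 2 violates single-peakedness, so the profile is not single-peaked on this axis.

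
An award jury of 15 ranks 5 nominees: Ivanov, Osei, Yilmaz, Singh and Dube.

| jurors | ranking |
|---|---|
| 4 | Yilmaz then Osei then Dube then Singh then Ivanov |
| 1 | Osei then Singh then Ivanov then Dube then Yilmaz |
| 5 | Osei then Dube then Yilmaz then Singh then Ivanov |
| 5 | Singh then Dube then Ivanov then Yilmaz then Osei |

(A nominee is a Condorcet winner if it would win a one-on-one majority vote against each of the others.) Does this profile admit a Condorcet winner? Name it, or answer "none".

Check each pair by majority over 15 ballots:
Ivanov vs Osei: 5 to 10, Osei.
Ivanov vs Yilmaz: Ivanov preferred on 1+5 = 6 ballots; Yilmaz wins 9–6.
Ivanov vs Singh: Ivanov is ranked higher on 0 ballots, Singh on 15. Singh wins 15–0.
Ivanov vs Dube: Ivanov preferred on 1 ballot; Dube wins 14–1.
Osei vs Yilmaz: 6 to 9, Yilmaz.
Osei vs Singh: Osei is ranked higher on 4+1+5 = 10 ballots, Singh on 5. Osei wins 10–5.
Osei vs Dube: Osei preferred on 4+1+5 = 10 ballots; Osei wins 10–5.
Yilmaz vs Singh: Yilmaz is ranked higher on 4+5 = 9 ballots, Singh on 6. Yilmaz wins 9–6.
Yilmaz vs Dube: 4 to 11, Dube.
Singh vs Dube: Singh preferred on 1+5 = 6 ballots; Dube wins 9–6.
No nominee is unbeaten: Ivanov loses to Osei; Osei loses to Yilmaz; Yilmaz loses to Dube; Singh loses to Osei; Dube loses to Osei. In particular Osei beats Dube beats Yilmaz beats Osei is a majority cycle — no Condorcet winner exists.

none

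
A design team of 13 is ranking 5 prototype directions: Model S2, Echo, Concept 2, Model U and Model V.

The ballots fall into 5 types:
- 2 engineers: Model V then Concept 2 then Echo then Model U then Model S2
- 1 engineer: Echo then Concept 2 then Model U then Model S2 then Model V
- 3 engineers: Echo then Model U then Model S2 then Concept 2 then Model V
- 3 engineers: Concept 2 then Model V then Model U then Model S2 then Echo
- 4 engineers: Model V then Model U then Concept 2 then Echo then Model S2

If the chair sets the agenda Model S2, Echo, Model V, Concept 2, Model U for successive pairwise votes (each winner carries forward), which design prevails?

Round 1: Model S2 vs Echo — 3–10, Echo advances.
Round 2: Echo vs Model V — 4–9, Model V advances.
Round 3: Model V vs Concept 2 — 6–7, Concept 2 advances.
Round 4: Concept 2 vs Model U — 6–7, Model U advances.
Model U survives the agenda.

Model U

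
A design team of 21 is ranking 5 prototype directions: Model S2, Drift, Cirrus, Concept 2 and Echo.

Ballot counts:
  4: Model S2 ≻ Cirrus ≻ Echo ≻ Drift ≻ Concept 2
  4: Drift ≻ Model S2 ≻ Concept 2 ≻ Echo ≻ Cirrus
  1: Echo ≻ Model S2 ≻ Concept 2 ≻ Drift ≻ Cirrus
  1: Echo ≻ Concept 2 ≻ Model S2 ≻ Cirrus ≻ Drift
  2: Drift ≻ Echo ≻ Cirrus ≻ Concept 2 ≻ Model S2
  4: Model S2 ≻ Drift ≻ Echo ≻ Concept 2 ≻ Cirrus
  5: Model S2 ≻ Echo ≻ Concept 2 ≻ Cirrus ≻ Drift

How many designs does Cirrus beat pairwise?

0

Cirrus against each rival (21 engineers):
Cirrus vs Model S2: Model S2, 19–2.
Cirrus vs Drift: Drift wins 11–10.
Cirrus vs Concept 2: 6 to 15, Concept 2.
Cirrus vs Echo: 4 for Cirrus, 17 for Echo — Echo by 17–4.
Cirrus beats no one; loses to Model S2, Drift, Concept 2, Echo — 0 pairwise wins.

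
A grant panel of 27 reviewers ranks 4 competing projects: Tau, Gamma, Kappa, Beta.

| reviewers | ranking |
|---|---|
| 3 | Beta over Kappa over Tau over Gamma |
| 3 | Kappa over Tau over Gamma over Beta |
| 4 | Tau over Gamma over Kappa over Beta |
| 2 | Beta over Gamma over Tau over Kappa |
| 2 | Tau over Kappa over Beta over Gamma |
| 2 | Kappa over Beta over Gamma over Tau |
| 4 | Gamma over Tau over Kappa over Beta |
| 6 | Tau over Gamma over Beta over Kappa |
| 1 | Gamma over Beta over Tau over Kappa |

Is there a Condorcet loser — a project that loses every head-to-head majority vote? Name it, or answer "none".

Pairwise majorities:
Tau vs Gamma: Tau, 18–9.
Tau vs Kappa: Tau wins 19–8.
Tau vs Beta: Tau wins 19–8.
Gamma vs Kappa: 4+2+4+6+1 = 17 for Gamma, 10 for Kappa — Gamma by 17–10.
Gamma vs Beta: Gamma preferred on 3+4+4+6+1 = 18 ballots; Gamma wins 18–9.
Kappa vs Beta: Kappa, 15–12.
Beta is beaten in every head-to-head and is the Condorcet loser.

Beta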